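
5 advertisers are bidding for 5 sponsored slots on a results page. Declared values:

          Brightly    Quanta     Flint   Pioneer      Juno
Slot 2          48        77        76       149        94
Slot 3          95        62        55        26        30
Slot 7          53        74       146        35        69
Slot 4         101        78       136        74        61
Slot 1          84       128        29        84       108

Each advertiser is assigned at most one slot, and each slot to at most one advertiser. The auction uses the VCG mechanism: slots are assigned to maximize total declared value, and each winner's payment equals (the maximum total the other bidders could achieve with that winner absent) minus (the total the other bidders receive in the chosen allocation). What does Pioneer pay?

Pioneer pays $39.

Efficient allocation: Brightly→Slot 3 ($95), Quanta→Slot 1 ($128), Flint→Slot 7 ($146), Pioneer→Slot 2 ($149), Juno→Slot 4 ($61); total welfare W = $579.
Pioneer receives Slot 2 at value $149, so the others get W − 149 = $430.
Without Pioneer: best allocation of the remaining 4 bidders over all 5 slots is Brightly→Slot 4 ($101), Quanta→Slot 1 ($128), Flint→Slot 7 ($146), Juno→Slot 2 ($94), total $469.
VCG payment = (others' best without Pioneer) − (others' welfare with Pioneer) = 469 − 430 = $39.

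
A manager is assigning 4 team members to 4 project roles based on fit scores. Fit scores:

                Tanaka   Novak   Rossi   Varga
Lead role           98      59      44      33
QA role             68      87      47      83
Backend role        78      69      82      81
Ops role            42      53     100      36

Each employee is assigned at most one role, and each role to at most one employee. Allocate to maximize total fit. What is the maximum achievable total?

Max total: 366 pts

Optimal: Tanaka→Lead role (98 pts), Novak→QA role (87 pts), Rossi→Ops role (100 pts), Varga→Backend role (81 pts) — total 98+87+100+81 = 366 pts.
Swapping Novak↔Rossi (Novak→Ops role 53 pts, Rossi→QA role 47 pts) loses 87.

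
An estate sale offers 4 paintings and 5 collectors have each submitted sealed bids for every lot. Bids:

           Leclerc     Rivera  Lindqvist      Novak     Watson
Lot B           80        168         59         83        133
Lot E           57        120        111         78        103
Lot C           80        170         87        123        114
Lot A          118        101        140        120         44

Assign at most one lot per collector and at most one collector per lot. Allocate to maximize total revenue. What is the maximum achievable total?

This is the linear assignment problem.
Optimal: Rivera→Lot B ($168), Watson→Lot E ($103), Novak→Lot C ($123), Lindqvist→Lot A ($140) — total 168+103+123+140 = $534.
Column-greedy (each lot in turn goes to its best remaining collector) gives $520, worse by 14.
Swapping Lindqvist↔Watson (Lindqvist→Lot E $111, Watson→Lot A $44) loses 88.

Max total: $534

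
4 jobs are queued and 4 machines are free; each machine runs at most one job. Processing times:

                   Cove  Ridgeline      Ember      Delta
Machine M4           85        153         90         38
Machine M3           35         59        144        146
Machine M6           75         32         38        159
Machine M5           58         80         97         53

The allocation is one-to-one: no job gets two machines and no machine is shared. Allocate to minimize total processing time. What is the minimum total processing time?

Min total: 191 min

This is a one-to-one assignment (minimum-cost bipartite matching).
Optimal: Cove→Machine M3 (35 min), Ridgeline→Machine M5 (80 min), Ember→Machine M6 (38 min), Delta→Machine M4 (38 min) — total 35+80+38+38 = 191 min.
Min-entry greedy (repeatedly take the single cheapest remaining cell) gives 202 min, worse by 11.
Every other assignment is strictly worse.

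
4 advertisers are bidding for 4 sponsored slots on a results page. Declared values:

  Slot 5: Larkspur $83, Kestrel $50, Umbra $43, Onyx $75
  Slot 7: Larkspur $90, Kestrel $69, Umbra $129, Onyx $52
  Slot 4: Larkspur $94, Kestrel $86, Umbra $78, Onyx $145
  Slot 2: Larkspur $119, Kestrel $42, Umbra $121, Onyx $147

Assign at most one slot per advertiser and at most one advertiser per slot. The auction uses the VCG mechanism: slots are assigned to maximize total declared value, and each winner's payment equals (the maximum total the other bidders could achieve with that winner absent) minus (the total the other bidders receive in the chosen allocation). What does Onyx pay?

Efficient allocation: Larkspur→Slot 5 ($83), Kestrel→Slot 4 ($86), Umbra→Slot 7 ($129), Onyx→Slot 2 ($147); total welfare W = $445.
Onyx receives Slot 2 at value $147, so the others get W − 147 = $298.
Without Onyx: best allocation of the remaining 3 bidders over all 4 slots is Larkspur→Slot 2 ($119), Kestrel→Slot 4 ($86), Umbra→Slot 7 ($129), total $334.
VCG payment = (others' best without Onyx) − (others' welfare with Onyx) = 334 − 298 = $36.

Onyx pays $36.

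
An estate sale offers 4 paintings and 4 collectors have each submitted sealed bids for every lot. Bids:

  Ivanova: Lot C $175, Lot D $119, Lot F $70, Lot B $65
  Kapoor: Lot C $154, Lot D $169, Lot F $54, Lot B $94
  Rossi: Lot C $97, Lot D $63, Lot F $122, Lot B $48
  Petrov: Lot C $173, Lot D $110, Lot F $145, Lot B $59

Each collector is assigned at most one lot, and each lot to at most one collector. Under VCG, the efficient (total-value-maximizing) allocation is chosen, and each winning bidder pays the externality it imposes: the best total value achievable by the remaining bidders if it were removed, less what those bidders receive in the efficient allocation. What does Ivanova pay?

Efficient allocation: Ivanova→Lot C ($175), Kapoor→Lot D ($169), Rossi→Lot B ($48), Petrov→Lot F ($145); total welfare W = $537.
Ivanova receives Lot C at value $175, so the others get W − 175 = $362.
Without Ivanova: best allocation of the remaining 3 bidders over all 4 lots is Kapoor→Lot D ($169), Rossi→Lot F ($122), Petrov→Lot C ($173), total $464.
VCG payment = (others' best without Ivanova) − (others' welfare with Ivanova) = 464 − 362 = $102.

Ivanova pays $102.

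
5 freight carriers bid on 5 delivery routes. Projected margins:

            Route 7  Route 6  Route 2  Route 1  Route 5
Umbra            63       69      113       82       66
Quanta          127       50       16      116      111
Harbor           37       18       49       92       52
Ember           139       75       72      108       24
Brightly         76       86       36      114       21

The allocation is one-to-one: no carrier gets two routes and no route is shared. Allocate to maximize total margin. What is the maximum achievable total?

Optimal: Umbra→Route 2 ($113k), Quanta→Route 5 ($111k), Harbor→Route 1 ($92k), Ember→Route 7 ($139k), Brightly→Route 6 ($86k) — total 113+111+92+139+86 = $541k.
Column-greedy (each route in turn goes to its best remaining carrier) gives $506k, worse by 35.

Maximum total: $541k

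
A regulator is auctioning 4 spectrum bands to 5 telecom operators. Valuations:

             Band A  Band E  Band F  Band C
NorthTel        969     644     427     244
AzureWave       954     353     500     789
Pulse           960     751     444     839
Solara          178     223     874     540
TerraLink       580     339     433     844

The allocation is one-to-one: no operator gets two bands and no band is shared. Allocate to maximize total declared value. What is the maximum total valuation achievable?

Max total: $3438M

Optimal: NorthTel→Band A ($969M), Pulse→Band E ($751M), Solara→Band F ($874M), TerraLink→Band C ($844M) — total 969+751+874+844 = $3438M.
Swapping TerraLink↔Pulse (TerraLink→Band E $339M, Pulse→Band C $839M) loses 417.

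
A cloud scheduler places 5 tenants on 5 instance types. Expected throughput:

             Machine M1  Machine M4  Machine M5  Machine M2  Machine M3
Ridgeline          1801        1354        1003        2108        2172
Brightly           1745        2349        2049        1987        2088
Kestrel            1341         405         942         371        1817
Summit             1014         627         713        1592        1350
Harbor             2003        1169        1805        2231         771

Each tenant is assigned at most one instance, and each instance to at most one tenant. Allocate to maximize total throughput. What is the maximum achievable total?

Optimal: Ridgeline→Machine M1 (1801 ops/s), Brightly→Machine M4 (2349 ops/s), Kestrel→Machine M3 (1817 ops/s), Summit→Machine M2 (1592 ops/s), Harbor→Machine M5 (1805 ops/s) — total 1801+2349+1817+1592+1805 = 9364 ops/s.
Max-entry greedy (repeatedly take the single best remaining cell) gives 8806 ops/s, worse by 558.

Maximum total: 9364 ops/s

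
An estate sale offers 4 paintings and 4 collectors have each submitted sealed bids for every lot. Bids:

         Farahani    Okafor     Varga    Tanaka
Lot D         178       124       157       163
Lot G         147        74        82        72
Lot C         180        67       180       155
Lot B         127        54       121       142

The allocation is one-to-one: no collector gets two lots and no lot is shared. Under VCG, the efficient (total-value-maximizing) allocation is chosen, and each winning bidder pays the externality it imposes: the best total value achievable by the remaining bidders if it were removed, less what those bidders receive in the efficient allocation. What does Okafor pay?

Efficient allocation: Farahani→Lot G ($147), Okafor→Lot D ($124), Varga→Lot C ($180), Tanaka→Lot B ($142); total welfare W = $593.
Okafor receives Lot D at value $124, so the others get W − 124 = $469.
Without Okafor: best allocation of the remaining 3 bidders over all 4 lots is Farahani→Lot D ($178), Varga→Lot C ($180), Tanaka→Lot B ($142), total $500.
VCG payment = (others' best without Okafor) − (others' welfare with Okafor) = 500 − 469 = $31.

Okafor pays $31.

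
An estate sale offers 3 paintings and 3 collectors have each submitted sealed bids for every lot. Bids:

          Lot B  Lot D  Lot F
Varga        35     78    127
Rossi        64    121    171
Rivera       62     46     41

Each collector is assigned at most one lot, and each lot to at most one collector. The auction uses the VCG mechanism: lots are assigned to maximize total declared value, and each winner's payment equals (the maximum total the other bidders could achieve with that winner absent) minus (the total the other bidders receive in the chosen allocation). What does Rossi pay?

Efficient allocation: Varga→Lot D ($78), Rossi→Lot F ($171), Rivera→Lot B ($62); total welfare W = $311.
Rossi receives Lot F at value $171, so the others get W − 171 = $140.
Without Rossi: best allocation of the remaining 2 bidders over all 3 lots is Varga→Lot F ($127), Rivera→Lot B ($62), total $189.
VCG payment = (others' best without Rossi) − (others' welfare with Rossi) = 189 − 140 = $49.

Rossi pays $49.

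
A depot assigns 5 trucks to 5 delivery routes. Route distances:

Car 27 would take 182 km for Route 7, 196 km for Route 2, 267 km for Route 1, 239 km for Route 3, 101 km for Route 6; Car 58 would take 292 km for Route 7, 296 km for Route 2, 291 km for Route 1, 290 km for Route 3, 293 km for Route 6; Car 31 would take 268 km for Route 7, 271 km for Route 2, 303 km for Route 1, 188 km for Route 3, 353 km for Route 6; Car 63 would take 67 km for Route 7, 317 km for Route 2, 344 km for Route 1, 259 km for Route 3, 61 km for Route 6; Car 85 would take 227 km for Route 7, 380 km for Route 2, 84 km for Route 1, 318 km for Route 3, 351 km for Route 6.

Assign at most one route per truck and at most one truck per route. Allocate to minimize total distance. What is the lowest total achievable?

This is a one-to-one assignment (minimum-cost bipartite matching).
Optimal: Car 27→Route 6 (101 km), Car 58→Route 2 (296 km), Car 31→Route 3 (188 km), Car 63→Route 7 (67 km), Car 85→Route 1 (84 km) — total 101+296+188+67+84 = 736 km.
Min-entry greedy (repeatedly take the single cheapest remaining cell) gives 811 km, worse by 75.

Minimum total: 736 km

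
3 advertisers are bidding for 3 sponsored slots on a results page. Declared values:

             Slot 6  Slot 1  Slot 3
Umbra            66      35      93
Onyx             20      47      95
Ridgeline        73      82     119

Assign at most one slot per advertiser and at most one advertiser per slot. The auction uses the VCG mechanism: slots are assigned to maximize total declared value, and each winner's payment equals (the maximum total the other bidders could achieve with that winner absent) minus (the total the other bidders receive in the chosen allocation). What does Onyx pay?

Efficient allocation: Umbra→Slot 6 ($66), Onyx→Slot 3 ($95), Ridgeline→Slot 1 ($82); total welfare W = $243.
Onyx receives Slot 3 at value $95, so the others get W − 95 = $148.
Without Onyx: best allocation of the remaining 2 bidders over all 3 slots is Umbra→Slot 6 ($66), Ridgeline→Slot 3 ($119), total $185.
VCG payment = (others' best without Onyx) − (others' welfare with Onyx) = 185 − 148 = $37.

Onyx pays $37.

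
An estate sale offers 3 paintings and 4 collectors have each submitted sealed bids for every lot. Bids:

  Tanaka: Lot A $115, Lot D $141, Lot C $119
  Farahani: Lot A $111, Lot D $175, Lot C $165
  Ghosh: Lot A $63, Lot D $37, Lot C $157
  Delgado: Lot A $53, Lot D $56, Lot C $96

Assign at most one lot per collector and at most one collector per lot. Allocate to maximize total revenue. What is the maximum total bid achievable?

Maximum total: $447

Optimal: Tanaka→Lot A ($115), Farahani→Lot D ($175), Ghosh→Lot C ($157) — total 115+175+157 = $447.
Row-greedy (each collector in turn takes its best remaining lot) gives $369, worse by 78.
Next-best assignment: Farahani→Lot A, Tanaka→Lot D, Ghosh→Lot C = $409.
Every other assignment is strictly worse.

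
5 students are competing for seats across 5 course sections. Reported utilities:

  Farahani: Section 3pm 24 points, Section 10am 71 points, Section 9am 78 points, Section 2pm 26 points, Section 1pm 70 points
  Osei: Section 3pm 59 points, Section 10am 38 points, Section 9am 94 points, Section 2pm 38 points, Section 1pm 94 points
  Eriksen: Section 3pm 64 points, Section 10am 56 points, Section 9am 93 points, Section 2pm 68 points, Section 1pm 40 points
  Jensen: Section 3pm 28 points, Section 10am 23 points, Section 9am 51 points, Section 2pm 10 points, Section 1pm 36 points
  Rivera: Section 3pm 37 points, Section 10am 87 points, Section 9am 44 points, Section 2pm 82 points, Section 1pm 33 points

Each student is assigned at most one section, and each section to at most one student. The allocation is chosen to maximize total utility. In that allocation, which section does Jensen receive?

Jensen receives Section 3pm.

Optimal: Farahani→Section 10am (71 points), Osei→Section 1pm (94 points), Eriksen→Section 9am (93 points), Jensen→Section 3pm (28 points), Rivera→Section 2pm (82 points) — total 71+94+93+28+82 = 368 points.
Next-best assignment: Farahani→Section 10am, Osei→Section 1pm, Eriksen→Section 3pm, Jensen→Section 9am, Rivera→Section 2pm = 362 points.
Jensen's own top section is Section 9am (51 points), but forcing Jensen→Section 9am and reassigning the rest optimally gives only 362 points — worse by 6.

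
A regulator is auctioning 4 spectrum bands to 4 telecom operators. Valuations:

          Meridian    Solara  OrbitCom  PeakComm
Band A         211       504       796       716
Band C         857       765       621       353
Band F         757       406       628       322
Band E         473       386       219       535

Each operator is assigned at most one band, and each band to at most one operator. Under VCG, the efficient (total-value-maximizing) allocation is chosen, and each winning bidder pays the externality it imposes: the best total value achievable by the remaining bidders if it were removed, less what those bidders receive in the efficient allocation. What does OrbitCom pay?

OrbitCom pays $181M.

Efficient allocation: Meridian→Band F ($757M), Solara→Band C ($765M), OrbitCom→Band A ($796M), PeakComm→Band E ($535M); total welfare W = $2853M.
OrbitCom receives Band A at value $796M, so the others get W − 796 = $2057M.
Without OrbitCom: best allocation of the remaining 3 bidders over all 4 bands is Meridian→Band F ($757M), Solara→Band C ($765M), PeakComm→Band A ($716M), total $2238M.
VCG payment = (others' best without OrbitCom) − (others' welfare with OrbitCom) = 2238 − 2057 = $181M.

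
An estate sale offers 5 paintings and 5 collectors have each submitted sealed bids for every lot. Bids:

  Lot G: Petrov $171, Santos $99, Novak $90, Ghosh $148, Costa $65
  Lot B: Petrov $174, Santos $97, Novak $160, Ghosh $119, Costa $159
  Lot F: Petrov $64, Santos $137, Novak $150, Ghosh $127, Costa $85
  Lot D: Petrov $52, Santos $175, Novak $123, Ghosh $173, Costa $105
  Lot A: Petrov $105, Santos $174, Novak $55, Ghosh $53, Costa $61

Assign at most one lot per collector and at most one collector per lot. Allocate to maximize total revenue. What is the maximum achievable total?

This is a one-to-one assignment (maximum-weight bipartite matching).
Optimal: Petrov→Lot G ($171), Santos→Lot A ($174), Novak→Lot F ($150), Ghosh→Lot D ($173), Costa→Lot B ($159) — total 171+174+150+173+159 = $827.
Column-greedy (each lot in turn goes to its best remaining collector) gives $702, worse by 125.
Swapping Petrov↔Novak (Petrov→Lot F $64, Novak→Lot G $90) loses 167.
Every other assignment is strictly worse.

Max total: $827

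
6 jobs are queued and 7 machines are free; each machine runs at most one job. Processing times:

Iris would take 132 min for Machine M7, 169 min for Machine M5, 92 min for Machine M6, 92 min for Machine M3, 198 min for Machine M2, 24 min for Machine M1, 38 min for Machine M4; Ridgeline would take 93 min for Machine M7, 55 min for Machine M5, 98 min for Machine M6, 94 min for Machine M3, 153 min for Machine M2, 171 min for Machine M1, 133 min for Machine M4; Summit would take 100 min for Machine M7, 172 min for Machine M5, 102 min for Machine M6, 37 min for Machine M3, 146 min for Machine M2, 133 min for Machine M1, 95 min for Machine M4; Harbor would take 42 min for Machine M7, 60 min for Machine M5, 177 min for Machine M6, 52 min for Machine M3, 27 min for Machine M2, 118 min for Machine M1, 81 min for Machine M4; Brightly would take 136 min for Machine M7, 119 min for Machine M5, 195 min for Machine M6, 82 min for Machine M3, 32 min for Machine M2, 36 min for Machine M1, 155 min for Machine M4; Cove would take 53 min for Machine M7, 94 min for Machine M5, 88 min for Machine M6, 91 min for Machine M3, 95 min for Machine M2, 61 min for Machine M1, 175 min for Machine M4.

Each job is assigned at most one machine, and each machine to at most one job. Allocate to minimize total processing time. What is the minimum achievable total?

Minimum total: 246 min

Optimal: Iris→Machine M4 (38 min), Ridgeline→Machine M5 (55 min), Summit→Machine M3 (37 min), Harbor→Machine M2 (27 min), Brightly→Machine M1 (36 min), Cove→Machine M7 (53 min) — total 38+55+37+27+36+53 = 246 min.
Column-greedy (each machine in turn goes to its cheapest remaining job) gives 278 min, worse by 32.
No other one-to-one assignment undercuts 246 min.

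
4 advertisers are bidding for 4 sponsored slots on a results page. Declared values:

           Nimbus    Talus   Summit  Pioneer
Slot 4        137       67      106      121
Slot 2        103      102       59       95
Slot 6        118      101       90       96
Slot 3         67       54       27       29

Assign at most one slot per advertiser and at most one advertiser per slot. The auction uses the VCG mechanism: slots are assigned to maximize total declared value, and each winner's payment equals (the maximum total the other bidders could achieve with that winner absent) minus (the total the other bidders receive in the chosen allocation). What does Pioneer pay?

Pioneer pays $70.

Efficient allocation: Nimbus→Slot 3 ($67), Talus→Slot 2 ($102), Summit→Slot 6 ($90), Pioneer→Slot 4 ($121); total welfare W = $380.
Pioneer receives Slot 4 at value $121, so the others get W − 121 = $259.
Without Pioneer: best allocation of the remaining 3 bidders over all 4 slots is Nimbus→Slot 4 ($137), Talus→Slot 2 ($102), Summit→Slot 6 ($90), total $329.
VCG payment = (others' best without Pioneer) − (others' welfare with Pioneer) = 329 − 259 = $70.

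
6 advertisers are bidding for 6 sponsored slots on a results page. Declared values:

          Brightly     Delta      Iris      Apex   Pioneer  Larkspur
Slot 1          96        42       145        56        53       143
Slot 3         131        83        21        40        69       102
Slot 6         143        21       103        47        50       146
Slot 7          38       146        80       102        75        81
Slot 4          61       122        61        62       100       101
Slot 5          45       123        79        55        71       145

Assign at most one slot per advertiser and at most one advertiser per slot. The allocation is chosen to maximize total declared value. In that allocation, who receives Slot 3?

Brightly receives Slot 3.

Optimal: Brightly→Slot 3 ($131), Delta→Slot 5 ($123), Iris→Slot 1 ($145), Apex→Slot 7 ($102), Pioneer→Slot 4 ($100), Larkspur→Slot 6 ($146) — total 131+123+145+102+100+146 = $747.
Max-entry greedy (repeatedly take the single best remaining cell) gives $723, worse by 24.
Next-best assignment: Brightly→Slot 6, Delta→Slot 4, Iris→Slot 1, Apex→Slot 7, Pioneer→Slot 3, Larkspur→Slot 5 = $726.
Checked against all permutations: $747 is optimal.
Brightly's own top slot is Slot 6 ($143), but forcing Brightly→Slot 6 and reassigning the rest optimally gives only $726 — worse by 21.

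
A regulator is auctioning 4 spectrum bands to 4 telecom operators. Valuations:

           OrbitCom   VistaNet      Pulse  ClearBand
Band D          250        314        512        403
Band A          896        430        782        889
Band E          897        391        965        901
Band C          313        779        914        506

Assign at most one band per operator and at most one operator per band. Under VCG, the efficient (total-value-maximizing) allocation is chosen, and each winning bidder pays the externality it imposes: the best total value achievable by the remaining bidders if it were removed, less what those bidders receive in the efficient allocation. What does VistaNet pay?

Efficient allocation: OrbitCom→Band A ($896M), VistaNet→Band C ($779M), Pulse→Band D ($512M), ClearBand→Band E ($901M); total welfare W = $3088M.
VistaNet receives Band C at value $779M, so the others get W − 779 = $2309M.
Without VistaNet: best allocation of the remaining 3 bidders over all 4 bands is OrbitCom→Band A ($896M), Pulse→Band C ($914M), ClearBand→Band E ($901M), total $2711M.
VCG payment = (others' best without VistaNet) − (others' welfare with VistaNet) = 2711 − 2309 = $402M.

VistaNet pays $402M.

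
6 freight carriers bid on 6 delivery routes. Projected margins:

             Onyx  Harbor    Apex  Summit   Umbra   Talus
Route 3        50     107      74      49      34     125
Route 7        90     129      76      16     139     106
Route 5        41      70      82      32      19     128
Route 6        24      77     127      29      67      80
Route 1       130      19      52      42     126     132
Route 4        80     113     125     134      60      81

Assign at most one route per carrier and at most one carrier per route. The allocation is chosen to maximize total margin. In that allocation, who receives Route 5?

Optimal: Onyx→Route 1 ($130k), Harbor→Route 3 ($107k), Apex→Route 6 ($127k), Summit→Route 4 ($134k), Umbra→Route 7 ($139k), Talus→Route 5 ($128k) — total 130+107+127+134+139+128 = $765k.
Row-greedy (each carrier in turn takes its best remaining route) gives $682k, worse by 83.
Next-best assignment: Onyx→Route 1, Harbor→Route 5, Apex→Route 6, Summit→Route 4, Umbra→Route 7, Talus→Route 3 = $725k.
Talus's own top route is Route 1 ($132k), but forcing Talus→Route 1 and reassigning the rest optimally gives only $680k — worse by 85.

Talus receives Route 5.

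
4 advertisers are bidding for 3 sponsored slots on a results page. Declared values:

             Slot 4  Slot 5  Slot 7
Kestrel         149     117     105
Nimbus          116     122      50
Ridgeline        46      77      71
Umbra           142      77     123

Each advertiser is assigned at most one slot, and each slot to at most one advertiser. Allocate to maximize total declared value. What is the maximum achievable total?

Maximum total: $394

Optimal: Kestrel→Slot 4 ($149), Nimbus→Slot 5 ($122), Umbra→Slot 7 ($123) — total 149+122+123 = $394.
Row-greedy (each advertiser in turn takes its best remaining slot) gives $342, worse by 52.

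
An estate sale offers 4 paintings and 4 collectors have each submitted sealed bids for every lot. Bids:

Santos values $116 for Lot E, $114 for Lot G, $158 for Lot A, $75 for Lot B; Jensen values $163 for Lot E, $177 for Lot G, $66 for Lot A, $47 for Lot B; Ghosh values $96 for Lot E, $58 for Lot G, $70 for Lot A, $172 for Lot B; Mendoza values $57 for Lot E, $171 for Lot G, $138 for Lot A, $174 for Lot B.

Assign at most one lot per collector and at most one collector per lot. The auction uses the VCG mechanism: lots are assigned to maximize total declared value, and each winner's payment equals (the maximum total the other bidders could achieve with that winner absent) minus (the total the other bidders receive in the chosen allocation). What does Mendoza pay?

Mendoza pays $14.

Efficient allocation: Santos→Lot A ($158), Jensen→Lot E ($163), Ghosh→Lot B ($172), Mendoza→Lot G ($171); total welfare W = $664.
Mendoza receives Lot G at value $171, so the others get W − 171 = $493.
Without Mendoza: best allocation of the remaining 3 bidders over all 4 lots is Santos→Lot A ($158), Jensen→Lot G ($177), Ghosh→Lot B ($172), total $507.
VCG payment = (others' best without Mendoza) − (others' welfare with Mendoza) = 507 − 493 = $14.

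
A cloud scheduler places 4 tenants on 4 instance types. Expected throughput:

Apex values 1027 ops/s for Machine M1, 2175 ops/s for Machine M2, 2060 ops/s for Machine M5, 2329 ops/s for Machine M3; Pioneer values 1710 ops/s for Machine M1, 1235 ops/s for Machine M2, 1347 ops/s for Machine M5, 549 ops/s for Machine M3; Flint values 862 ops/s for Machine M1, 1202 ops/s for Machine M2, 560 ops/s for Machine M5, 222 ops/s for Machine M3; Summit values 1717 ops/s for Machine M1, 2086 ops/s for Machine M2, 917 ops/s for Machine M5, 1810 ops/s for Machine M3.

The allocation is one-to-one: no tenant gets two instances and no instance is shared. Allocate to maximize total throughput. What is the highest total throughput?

Maximum total: 6782 ops/s

This is a one-to-one assignment (maximum-weight bipartite matching).
Optimal: Apex→Machine M5 (2060 ops/s), Pioneer→Machine M1 (1710 ops/s), Flint→Machine M2 (1202 ops/s), Summit→Machine M3 (1810 ops/s) — total 2060+1710+1202+1810 = 6782 ops/s.
Column-greedy (each instance in turn goes to its best remaining tenant) gives 5461 ops/s, worse by 1321.
No other one-to-one assignment exceeds 6782 ops/s.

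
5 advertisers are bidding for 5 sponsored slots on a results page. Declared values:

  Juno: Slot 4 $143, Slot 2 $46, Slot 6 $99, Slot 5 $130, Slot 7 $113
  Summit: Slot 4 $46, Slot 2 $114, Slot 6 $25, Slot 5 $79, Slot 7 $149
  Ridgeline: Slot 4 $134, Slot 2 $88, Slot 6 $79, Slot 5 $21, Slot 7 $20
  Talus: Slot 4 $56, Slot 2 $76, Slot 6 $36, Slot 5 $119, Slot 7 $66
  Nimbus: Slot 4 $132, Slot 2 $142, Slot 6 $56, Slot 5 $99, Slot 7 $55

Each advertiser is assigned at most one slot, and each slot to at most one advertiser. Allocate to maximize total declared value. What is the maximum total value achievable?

This is a one-to-one assignment (maximum-weight bipartite matching).
Optimal: Juno→Slot 6 ($99), Summit→Slot 7 ($149), Ridgeline→Slot 4 ($134), Talus→Slot 5 ($119), Nimbus→Slot 2 ($142) — total 99+149+134+119+142 = $643.
Row-greedy (each advertiser in turn takes its best remaining slot) gives $555, worse by 88.
Swapping Talus↔Nimbus (Talus→Slot 2 $76, Nimbus→Slot 5 $99) loses 86.
No other one-to-one assignment exceeds $643.

Maximum total: $643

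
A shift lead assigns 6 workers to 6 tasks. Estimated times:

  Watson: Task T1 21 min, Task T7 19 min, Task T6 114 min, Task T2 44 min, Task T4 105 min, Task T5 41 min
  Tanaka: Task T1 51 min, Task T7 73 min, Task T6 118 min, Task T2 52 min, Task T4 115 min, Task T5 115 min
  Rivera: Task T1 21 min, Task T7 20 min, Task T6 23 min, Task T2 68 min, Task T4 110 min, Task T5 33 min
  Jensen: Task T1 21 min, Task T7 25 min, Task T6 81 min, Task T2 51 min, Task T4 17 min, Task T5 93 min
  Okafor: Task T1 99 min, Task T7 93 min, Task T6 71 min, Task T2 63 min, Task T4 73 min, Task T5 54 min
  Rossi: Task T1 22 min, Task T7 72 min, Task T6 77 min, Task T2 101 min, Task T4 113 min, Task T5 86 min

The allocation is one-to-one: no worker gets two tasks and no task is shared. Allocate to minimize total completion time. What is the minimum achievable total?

Minimum total: 187 min

Treat this as an assignment problem: match each worker to one task.
Optimal: Watson→Task T7 (19 min), Tanaka→Task T2 (52 min), Rivera→Task T6 (23 min), Jensen→Task T4 (17 min), Okafor→Task T5 (54 min), Rossi→Task T1 (22 min) — total 19+52+23+17+54+22 = 187 min.
Row-greedy (each worker in turn takes its cheapest remaining task) gives 265 min, worse by 78.
Swapping Rossi↔Watson (Rossi→Task T7 72 min, Watson→Task T1 21 min) adds 52.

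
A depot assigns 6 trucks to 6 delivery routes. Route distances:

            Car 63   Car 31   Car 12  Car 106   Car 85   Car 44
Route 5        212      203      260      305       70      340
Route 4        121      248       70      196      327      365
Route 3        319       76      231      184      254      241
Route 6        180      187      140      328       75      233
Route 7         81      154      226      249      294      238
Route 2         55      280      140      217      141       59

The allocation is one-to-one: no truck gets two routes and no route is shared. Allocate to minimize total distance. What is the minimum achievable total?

Optimal: Car 63→Route 7 (81 km), Car 31→Route 3 (76 km), Car 12→Route 6 (140 km), Car 106→Route 4 (196 km), Car 85→Route 5 (70 km), Car 44→Route 2 (59 km) — total 81+76+140+196+70+59 = 622 km.
Next-best assignment: Car 63→Route 7, Car 31→Route 6, Car 12→Route 4, Car 106→Route 3, Car 85→Route 5, Car 44→Route 2 = 651 km.

Minimum total: 622 km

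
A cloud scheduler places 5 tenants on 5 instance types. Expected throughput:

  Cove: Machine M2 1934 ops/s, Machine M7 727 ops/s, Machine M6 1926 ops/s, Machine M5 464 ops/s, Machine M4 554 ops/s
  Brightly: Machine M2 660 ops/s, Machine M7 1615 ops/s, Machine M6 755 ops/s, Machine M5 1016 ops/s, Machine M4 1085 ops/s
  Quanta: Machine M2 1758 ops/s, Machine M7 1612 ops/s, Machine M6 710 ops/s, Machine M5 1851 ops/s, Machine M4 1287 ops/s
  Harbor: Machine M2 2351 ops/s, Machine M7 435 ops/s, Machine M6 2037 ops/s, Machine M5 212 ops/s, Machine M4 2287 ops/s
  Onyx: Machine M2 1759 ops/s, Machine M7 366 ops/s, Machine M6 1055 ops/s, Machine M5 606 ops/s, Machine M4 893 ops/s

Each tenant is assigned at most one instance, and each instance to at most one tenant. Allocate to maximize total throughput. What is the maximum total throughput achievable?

Max total: 9438 ops/s

Optimal: Cove→Machine M6 (1926 ops/s), Brightly→Machine M7 (1615 ops/s), Quanta→Machine M5 (1851 ops/s), Harbor→Machine M4 (2287 ops/s), Onyx→Machine M2 (1759 ops/s) — total 1926+1615+1851+2287+1759 = 9438 ops/s.
Column-greedy (each instance in turn goes to its best remaining tenant) gives 8636 ops/s, worse by 802.
Checked against all permutations: 9438 ops/s is optimal.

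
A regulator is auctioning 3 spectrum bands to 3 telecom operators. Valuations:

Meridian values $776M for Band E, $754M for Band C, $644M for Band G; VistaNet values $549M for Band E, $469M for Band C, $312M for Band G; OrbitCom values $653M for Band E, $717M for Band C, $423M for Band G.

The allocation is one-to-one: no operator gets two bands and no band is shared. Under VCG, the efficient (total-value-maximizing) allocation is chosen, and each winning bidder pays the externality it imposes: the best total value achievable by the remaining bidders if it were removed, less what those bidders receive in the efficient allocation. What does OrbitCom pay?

OrbitCom pays $110M.

Efficient allocation: Meridian→Band G ($644M), VistaNet→Band E ($549M), OrbitCom→Band C ($717M); total welfare W = $1910M.
OrbitCom receives Band C at value $717M, so the others get W − 717 = $1193M.
Without OrbitCom: best allocation of the remaining 2 bidders over all 3 bands is Meridian→Band C ($754M), VistaNet→Band E ($549M), total $1303M.
VCG payment = (others' best without OrbitCom) − (others' welfare with OrbitCom) = 1303 − 1193 = $110M.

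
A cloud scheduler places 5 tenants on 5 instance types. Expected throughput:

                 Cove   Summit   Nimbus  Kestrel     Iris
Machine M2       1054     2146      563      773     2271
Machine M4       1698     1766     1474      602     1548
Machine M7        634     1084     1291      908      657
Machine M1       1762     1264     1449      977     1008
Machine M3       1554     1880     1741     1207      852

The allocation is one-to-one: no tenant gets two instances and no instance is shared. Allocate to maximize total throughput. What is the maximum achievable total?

Max total: 8448 ops/s

This is the linear assignment problem.
Optimal: Cove→Machine M1 (1762 ops/s), Summit→Machine M4 (1766 ops/s), Nimbus→Machine M3 (1741 ops/s), Kestrel→Machine M7 (908 ops/s), Iris→Machine M2 (2271 ops/s) — total 1762+1766+1741+908+2271 = 8448 ops/s.
Row-greedy (each tenant in turn takes its best remaining instance) gives 8105 ops/s, worse by 343.
Next-best assignment: Cove→Machine M1, Summit→Machine M4, Nimbus→Machine M7, Kestrel→Machine M3, Iris→Machine M2 = 8297 ops/s.
Checked against all permutations: 8448 ops/s is optimal.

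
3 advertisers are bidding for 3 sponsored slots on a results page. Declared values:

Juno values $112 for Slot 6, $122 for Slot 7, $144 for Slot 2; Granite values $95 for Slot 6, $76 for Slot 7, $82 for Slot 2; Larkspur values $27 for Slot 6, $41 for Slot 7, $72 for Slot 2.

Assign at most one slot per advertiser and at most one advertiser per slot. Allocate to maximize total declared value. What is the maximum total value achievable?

Max total: $289

Optimal: Juno→Slot 7 ($122), Granite→Slot 6 ($95), Larkspur→Slot 2 ($72) — total 122+95+72 = $289.
Column-greedy (each slot in turn goes to its best remaining advertiser) gives $260, worse by 29.
Next-best assignment: Juno→Slot 2, Granite→Slot 6, Larkspur→Slot 7 = $280.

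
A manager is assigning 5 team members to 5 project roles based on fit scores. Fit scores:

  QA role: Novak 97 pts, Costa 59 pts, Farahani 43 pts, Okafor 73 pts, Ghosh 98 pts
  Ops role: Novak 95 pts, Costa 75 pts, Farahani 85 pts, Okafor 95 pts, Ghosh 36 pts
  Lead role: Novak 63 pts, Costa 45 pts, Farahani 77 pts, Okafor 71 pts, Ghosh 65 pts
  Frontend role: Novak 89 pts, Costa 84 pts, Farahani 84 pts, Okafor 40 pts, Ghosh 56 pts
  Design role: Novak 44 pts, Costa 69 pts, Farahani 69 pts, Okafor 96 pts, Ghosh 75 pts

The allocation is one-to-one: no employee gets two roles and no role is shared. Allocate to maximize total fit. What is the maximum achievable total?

Maximum total: 450 pts

Treat this as an assignment problem: match each employee to one role.
Optimal: Novak→Ops role (95 pts), Costa→Frontend role (84 pts), Farahani→Lead role (77 pts), Okafor→Design role (96 pts), Ghosh→QA role (98 pts) — total 95+84+77+96+98 = 450 pts.
Row-greedy (each employee in turn takes its best remaining role) gives 427 pts, worse by 23.
Next-best assignment: Novak→Frontend role, Costa→Ops role, Farahani→Lead role, Okafor→Design role, Ghosh→QA role = 435 pts.
Swapping Ghosh↔Farahani (Ghosh→Lead role 65 pts, Farahani→QA role 43 pts) loses 67.
No other one-to-one assignment exceeds 450 pts.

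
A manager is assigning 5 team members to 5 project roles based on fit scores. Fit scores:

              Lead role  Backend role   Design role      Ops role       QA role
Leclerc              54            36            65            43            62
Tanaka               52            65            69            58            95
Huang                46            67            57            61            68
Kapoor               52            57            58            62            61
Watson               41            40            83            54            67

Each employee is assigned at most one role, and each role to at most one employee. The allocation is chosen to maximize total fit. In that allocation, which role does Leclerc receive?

Optimal: Leclerc→Lead role (54 pts), Tanaka→QA role (95 pts), Huang→Backend role (67 pts), Kapoor→Ops role (62 pts), Watson→Design role (83 pts) — total 54+95+67+62+83 = 361 pts.
Row-greedy (each employee in turn takes its best remaining role) gives 330 pts, worse by 31.
Next-best assignment: Leclerc→Lead role, Tanaka→QA role, Huang→Ops role, Kapoor→Backend role, Watson→Design role = 350 pts.
No other one-to-one assignment exceeds 361 pts.
Leclerc's own top role is Design role (65 pts), but forcing Leclerc→Design role and reassigning the rest optimally gives only 333 pts — worse by 28.

Leclerc receives Lead role.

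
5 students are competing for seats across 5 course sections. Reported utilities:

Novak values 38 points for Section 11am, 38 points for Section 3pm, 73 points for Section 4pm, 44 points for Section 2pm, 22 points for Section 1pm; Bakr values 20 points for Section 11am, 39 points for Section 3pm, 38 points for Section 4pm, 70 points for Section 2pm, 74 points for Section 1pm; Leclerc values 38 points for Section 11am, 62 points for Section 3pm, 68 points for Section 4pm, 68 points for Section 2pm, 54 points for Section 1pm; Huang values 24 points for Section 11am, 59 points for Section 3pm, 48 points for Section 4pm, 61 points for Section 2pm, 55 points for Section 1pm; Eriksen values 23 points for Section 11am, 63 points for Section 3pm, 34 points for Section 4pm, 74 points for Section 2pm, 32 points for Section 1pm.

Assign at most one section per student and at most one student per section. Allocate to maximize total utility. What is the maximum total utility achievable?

Optimal: Novak→Section 4pm (73 points), Bakr→Section 1pm (74 points), Leclerc→Section 11am (38 points), Huang→Section 3pm (59 points), Eriksen→Section 2pm (74 points) — total 73+74+38+59+74 = 318 points.
Max-entry greedy (repeatedly take the single best remaining cell) gives 307 points, worse by 11.
Next-best assignment: Novak→Section 11am, Bakr→Section 1pm, Leclerc→Section 4pm, Huang→Section 3pm, Eriksen→Section 2pm = 313 points.

Max total: 318 points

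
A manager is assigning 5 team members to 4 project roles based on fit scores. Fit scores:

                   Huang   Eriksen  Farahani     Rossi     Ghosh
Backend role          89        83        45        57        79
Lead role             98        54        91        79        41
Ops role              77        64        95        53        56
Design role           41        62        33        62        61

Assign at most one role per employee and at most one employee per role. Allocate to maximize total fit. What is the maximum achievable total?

Max total: 338 pts

This is the linear assignment problem.
Optimal: Eriksen→Backend role (83 pts), Huang→Lead role (98 pts), Farahani→Ops role (95 pts), Rossi→Design role (62 pts) — total 83+98+95+62 = 338 pts.
Next-best assignment: Eriksen→Backend role, Huang→Lead role, Farahani→Ops role, Ghosh→Design role = 337 pts.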